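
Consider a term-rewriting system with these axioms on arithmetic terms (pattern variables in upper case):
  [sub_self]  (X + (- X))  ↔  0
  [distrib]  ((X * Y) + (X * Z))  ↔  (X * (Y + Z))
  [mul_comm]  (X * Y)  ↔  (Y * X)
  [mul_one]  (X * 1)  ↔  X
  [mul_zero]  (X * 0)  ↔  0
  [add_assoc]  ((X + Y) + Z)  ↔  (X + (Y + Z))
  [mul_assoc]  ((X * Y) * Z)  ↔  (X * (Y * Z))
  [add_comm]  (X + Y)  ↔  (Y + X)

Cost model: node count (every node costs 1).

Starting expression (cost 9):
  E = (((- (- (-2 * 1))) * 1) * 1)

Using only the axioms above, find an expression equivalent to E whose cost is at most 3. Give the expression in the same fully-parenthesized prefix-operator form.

step 1: mul_one (→) rewrites ((- (- (-2 * 1))) * 1) into (- (- (-2 * 1))), now ((- (- (-2 * 1))) * 1)
step 2: mul_one (→) rewrites ((- (- (-2 * 1))) * 1) into (- (- (-2 * 1)))
step 3: mul_one (→) rewrites (-2 * 1) into -2, reaching cost 3 (bound 3)

(- (- -2))   [cost 3]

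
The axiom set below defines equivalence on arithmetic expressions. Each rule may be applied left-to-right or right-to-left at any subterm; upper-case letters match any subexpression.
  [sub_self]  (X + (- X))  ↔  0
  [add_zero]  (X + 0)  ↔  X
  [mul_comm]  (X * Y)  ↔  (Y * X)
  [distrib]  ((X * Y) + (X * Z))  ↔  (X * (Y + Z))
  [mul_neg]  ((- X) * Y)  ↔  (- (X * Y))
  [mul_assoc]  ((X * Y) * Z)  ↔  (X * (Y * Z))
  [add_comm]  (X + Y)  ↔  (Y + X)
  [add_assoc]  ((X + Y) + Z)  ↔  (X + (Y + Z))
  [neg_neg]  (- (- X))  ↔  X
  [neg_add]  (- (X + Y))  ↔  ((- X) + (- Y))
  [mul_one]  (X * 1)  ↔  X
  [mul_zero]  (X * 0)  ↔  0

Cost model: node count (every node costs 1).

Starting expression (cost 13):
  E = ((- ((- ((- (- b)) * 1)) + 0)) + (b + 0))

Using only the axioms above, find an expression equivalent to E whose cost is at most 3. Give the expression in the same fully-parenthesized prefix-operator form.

1. [neg_neg →] (- (- b))  →  b;  E = ((- ((- (b * 1)) + 0)) + (b + 0))
2. [add_zero →] ((- (b * 1)) + 0)  →  (- (b * 1));  E = ((- (- (b * 1))) + (b + 0))
3. [neg_neg →] (- (- (b * 1)))  →  (b * 1);  E = ((b * 1) + (b + 0))
4. [mul_one →] (b * 1)  →  b;  E = (b + (b + 0))
5. [add_zero →] (b + 0)  →  b;  cost 3 ≤ 3, done

(b + b)   [cost 3]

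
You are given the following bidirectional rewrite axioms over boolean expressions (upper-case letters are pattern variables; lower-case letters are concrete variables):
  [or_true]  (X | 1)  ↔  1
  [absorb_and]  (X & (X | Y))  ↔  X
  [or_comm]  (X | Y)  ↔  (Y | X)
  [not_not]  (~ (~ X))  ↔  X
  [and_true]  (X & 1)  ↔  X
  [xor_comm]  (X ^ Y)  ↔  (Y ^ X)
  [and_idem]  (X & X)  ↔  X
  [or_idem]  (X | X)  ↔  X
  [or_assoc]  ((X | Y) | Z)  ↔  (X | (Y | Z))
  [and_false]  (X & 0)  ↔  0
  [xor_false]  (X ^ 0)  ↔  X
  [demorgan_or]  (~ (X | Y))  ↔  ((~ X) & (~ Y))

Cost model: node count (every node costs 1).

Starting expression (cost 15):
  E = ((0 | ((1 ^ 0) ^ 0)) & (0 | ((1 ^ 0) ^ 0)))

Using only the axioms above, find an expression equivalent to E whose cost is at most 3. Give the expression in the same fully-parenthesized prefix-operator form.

(0 | 1)   [cost 3]

step 1: and_idem (→) rewrites ((0 | ((1 ^ 0) ^ 0)) & (0 | ((1 ^ 0) ^ 0))) into (0 | ((1 ^ 0) ^ 0))
step 2: xor_false (→) rewrites (1 ^ 0) into 1, now (0 | (1 ^ 0))
step 3: xor_false (→) rewrites (1 ^ 0) into 1, reaching cost 3 (bound 3)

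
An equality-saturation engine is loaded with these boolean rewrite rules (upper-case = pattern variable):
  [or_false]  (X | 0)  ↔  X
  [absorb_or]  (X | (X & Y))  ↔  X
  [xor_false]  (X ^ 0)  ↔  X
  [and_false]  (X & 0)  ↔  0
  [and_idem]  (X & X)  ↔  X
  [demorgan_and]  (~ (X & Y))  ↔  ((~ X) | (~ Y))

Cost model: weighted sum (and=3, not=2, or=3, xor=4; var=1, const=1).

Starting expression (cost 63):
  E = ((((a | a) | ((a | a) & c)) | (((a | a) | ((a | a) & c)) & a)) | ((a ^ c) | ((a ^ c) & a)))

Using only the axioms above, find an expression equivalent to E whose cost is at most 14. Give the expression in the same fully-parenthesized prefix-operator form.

((a | a) | (a ^ c))   [cost 14]

1. [absorb_or →] (((a | a) | ((a | a) & c)) | (((a | a) | ((a | a) & c)) & a))  →  ((a | a) | ((a | a) & c));  E = (((a | a) | ((a | a) & c)) | ((a ^ c) | ((a ^ c) & a)))
2. [absorb_or →] ((a ^ c) | ((a ^ c) & a))  →  (a ^ c);  E = (((a | a) | ((a | a) & c)) | (a ^ c))
3. [absorb_or →] ((a | a) | ((a | a) & c))  →  (a | a);  cost 14 ≤ 14, done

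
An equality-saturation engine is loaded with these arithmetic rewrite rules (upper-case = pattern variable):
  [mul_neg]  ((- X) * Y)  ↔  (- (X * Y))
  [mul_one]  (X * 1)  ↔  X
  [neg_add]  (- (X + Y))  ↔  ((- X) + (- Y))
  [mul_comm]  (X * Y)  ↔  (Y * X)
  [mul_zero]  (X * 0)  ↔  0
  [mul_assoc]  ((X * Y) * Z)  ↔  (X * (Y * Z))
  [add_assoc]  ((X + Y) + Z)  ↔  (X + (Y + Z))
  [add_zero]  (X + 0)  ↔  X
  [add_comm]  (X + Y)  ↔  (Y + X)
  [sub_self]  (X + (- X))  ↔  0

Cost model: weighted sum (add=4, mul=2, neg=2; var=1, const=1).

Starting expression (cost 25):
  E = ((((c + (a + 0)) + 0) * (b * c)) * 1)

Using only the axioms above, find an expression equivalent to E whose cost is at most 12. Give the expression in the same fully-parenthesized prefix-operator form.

((c + a) * (b * c))   [cost 12]

1. [add_zero →] (a + 0)  →  a;  E = ((((c + a) + 0) * (b * c)) * 1)
2. [add_zero →] ((c + a) + 0)  →  (c + a);  E = (((c + a) * (b * c)) * 1)
3. [mul_one →] (((c + a) * (b * c)) * 1)  →  ((c + a) * (b * c));  cost 12 ≤ 12, done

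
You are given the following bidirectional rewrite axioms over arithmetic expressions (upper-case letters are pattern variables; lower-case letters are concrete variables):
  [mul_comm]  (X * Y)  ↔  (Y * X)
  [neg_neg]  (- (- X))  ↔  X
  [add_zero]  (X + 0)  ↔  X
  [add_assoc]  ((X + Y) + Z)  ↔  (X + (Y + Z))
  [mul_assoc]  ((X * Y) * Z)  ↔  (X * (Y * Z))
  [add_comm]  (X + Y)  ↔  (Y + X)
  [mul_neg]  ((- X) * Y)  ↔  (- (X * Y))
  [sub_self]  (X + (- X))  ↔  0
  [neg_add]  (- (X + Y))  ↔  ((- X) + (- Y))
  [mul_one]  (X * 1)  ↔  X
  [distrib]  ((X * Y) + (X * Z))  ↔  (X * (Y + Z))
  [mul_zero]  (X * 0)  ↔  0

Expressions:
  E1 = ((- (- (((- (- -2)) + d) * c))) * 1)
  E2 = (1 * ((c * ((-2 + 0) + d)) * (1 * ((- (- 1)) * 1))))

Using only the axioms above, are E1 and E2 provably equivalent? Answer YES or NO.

(1) (- (- (((- (- -2)) + d) * c)))  =[neg_neg →]=  (((- (- -2)) + d) * c)    ⊢ ((((- (- -2)) + d) * c) * 1)
(2) ((((- (- -2)) + d) * c) * 1)  =[mul_one →]=  (((- (- -2)) + d) * c)
(3) (- (- -2))  =[neg_neg →]=  -2    ⊢ ((-2 + d) * c)
(4) -2  =[add_zero ←]=  (-2 + 0)    ⊢ (((-2 + 0) + d) * c)
(5) (((-2 + 0) + d) * c)  =[mul_one ←]=  ((((-2 + 0) + d) * c) * 1)
(6) ((((-2 + 0) + d) * c) * 1)  =[mul_one ←]=  (((((-2 + 0) + d) * c) * 1) * 1)
(7) (((((-2 + 0) + d) * c) * 1) * 1)  =[mul_comm →]=  (1 * ((((-2 + 0) + d) * c) * 1))
(8) 1  =[mul_one ←]=  (1 * 1)    ⊢ (1 * ((((-2 + 0) + d) * c) * (1 * 1)))
(9) 1  =[neg_neg ←]=  (- (- 1))    ⊢ (1 * ((((-2 + 0) + d) * c) * (1 * (- (- 1)))))
(10) (((-2 + 0) + d) * c)  =[mul_comm →]=  (c * ((-2 + 0) + d))    ⊢ (1 * ((c * ((-2 + 0) + d)) * (1 * (- (- 1)))))
(11) (- (- 1))  =[mul_one ←]=  ((- (- 1)) * 1)    ⊢ E2

YES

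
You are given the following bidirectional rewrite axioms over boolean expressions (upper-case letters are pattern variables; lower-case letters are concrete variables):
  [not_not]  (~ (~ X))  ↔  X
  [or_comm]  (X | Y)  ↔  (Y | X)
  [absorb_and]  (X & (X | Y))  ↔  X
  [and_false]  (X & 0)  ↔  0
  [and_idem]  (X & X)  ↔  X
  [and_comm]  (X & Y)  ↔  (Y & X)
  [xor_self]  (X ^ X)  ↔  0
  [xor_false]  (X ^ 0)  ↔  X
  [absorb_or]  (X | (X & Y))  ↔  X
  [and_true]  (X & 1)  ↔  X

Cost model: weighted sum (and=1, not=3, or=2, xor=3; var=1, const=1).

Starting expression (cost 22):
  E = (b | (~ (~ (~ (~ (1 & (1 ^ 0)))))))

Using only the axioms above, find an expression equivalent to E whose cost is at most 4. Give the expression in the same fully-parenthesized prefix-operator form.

(b | 1)   [cost 4]

step 1: not_not (→) rewrites (~ (~ (1 & (1 ^ 0)))) into (1 & (1 ^ 0)), now (b | (~ (~ (1 & (1 ^ 0)))))
step 2: xor_false (→) rewrites (1 ^ 0) into 1, now (b | (~ (~ (1 & 1))))
step 3: and_true (→) rewrites (1 & 1) into 1, now (b | (~ (~ 1)))
step 4: not_not (→) rewrites (~ (~ 1)) into 1, reaching cost 4 (bound 4)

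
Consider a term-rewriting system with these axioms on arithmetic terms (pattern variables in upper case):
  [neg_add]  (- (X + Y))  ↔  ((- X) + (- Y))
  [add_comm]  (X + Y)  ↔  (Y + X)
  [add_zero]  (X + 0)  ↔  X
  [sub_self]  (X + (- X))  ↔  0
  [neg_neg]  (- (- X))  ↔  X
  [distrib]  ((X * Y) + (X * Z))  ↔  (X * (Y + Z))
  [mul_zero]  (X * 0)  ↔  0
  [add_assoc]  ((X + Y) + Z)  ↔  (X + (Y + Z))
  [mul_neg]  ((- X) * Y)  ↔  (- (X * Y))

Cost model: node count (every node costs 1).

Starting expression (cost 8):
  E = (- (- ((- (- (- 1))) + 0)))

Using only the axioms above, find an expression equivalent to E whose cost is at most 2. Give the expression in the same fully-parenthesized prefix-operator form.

(1) (- (- ((- (- (- 1))) + 0)))  =[neg_neg →]=  ((- (- (- 1))) + 0)
(2) ((- (- (- 1))) + 0)  =[add_zero →]=  (- (- (- 1)))
(3) (- (- (- 1)))  =[neg_neg →]=  (- 1)    ⊢ cost 2, within 2

(- 1)   [cost 2]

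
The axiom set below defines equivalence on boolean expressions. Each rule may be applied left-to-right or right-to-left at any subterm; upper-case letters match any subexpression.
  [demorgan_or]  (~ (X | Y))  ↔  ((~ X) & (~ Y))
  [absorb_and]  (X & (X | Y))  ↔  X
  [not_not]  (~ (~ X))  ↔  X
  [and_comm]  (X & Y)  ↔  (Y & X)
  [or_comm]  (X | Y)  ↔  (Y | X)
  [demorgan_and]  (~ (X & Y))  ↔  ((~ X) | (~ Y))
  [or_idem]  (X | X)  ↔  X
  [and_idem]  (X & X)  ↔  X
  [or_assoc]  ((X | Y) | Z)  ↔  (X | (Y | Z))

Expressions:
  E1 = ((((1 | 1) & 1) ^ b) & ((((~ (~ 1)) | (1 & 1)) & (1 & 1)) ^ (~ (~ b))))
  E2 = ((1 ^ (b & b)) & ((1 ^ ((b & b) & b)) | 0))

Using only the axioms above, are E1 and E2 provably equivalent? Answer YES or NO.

1. [not_not →] (~ (~ 1))  →  1;  E1 = ((((1 | 1) & 1) ^ b) & (((1 | (1 & 1)) & (1 & 1)) ^ (~ (~ b))))
2. [and_idem →] (1 & 1)  →  1;  E1 = ((((1 | 1) & 1) ^ b) & (((1 | (1 & 1)) & 1) ^ (~ (~ b))))
3. [not_not →] (~ (~ b))  →  b;  E1 = ((((1 | 1) & 1) ^ b) & (((1 | (1 & 1)) & 1) ^ b))
4. [and_idem →] (1 & 1)  →  1;  E1 = ((((1 | 1) & 1) ^ b) & (((1 | 1) & 1) ^ b))
5. [and_idem →] ((((1 | 1) & 1) ^ b) & (((1 | 1) & 1) ^ b))  →  (((1 | 1) & 1) ^ b)
6. [or_idem →] (1 | 1)  →  1;  E1 = ((1 & 1) ^ b)
7. [and_idem →] (1 & 1)  →  1;  E1 = (1 ^ b)
8. [and_idem ←] b  →  (b & b);  E1 = (1 ^ (b & b))
9. [absorb_and ←] (1 ^ (b & b))  →  ((1 ^ (b & b)) & ((1 ^ (b & b)) | 0))
10. [and_idem ←] b  →  (b & b);  this is E2

YES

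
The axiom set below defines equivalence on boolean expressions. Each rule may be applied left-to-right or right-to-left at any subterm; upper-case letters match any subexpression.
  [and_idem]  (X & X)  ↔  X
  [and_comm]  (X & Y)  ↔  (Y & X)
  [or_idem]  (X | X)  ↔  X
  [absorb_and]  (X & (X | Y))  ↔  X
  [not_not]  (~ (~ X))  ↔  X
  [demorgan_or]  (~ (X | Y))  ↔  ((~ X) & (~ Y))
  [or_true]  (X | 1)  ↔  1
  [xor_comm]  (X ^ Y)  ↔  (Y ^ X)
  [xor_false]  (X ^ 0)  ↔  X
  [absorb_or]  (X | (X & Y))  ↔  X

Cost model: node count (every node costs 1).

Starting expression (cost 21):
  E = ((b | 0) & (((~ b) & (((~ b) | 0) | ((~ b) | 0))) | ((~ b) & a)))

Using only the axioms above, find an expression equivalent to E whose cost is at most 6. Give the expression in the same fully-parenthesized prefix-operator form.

step 1: or_idem (→) rewrites (((~ b) | 0) | ((~ b) | 0)) into ((~ b) | 0), now ((b | 0) & (((~ b) & ((~ b) | 0)) | ((~ b) & a)))
step 2: absorb_and (→) rewrites ((~ b) & ((~ b) | 0)) into (~ b), now ((b | 0) & ((~ b) | ((~ b) & a)))
step 3: absorb_or (→) rewrites ((~ b) | ((~ b) & a)) into (~ b), reaching cost 6 (bound 6)

((b | 0) & (~ b))   [cost 6]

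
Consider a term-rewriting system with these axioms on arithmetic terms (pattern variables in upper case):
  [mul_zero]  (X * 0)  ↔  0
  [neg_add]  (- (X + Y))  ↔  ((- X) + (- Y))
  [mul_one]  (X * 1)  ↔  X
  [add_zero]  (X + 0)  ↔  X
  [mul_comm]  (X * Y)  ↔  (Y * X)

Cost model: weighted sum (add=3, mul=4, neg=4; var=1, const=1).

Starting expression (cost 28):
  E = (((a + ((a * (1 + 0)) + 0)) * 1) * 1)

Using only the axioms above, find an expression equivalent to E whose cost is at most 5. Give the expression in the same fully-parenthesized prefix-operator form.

(a + a)   [cost 5]

(1) (1 + 0)  =[add_zero →]=  1    ⊢ (((a + ((a * 1) + 0)) * 1) * 1)
(2) (((a + ((a * 1) + 0)) * 1) * 1)  =[mul_one →]=  ((a + ((a * 1) + 0)) * 1)
(3) (a * 1)  =[mul_one →]=  a    ⊢ ((a + (a + 0)) * 1)
(4) (a + 0)  =[add_zero →]=  a    ⊢ ((a + a) * 1)
(5) ((a + a) * 1)  =[mul_one →]=  (a + a)    ⊢ cost 5, within 5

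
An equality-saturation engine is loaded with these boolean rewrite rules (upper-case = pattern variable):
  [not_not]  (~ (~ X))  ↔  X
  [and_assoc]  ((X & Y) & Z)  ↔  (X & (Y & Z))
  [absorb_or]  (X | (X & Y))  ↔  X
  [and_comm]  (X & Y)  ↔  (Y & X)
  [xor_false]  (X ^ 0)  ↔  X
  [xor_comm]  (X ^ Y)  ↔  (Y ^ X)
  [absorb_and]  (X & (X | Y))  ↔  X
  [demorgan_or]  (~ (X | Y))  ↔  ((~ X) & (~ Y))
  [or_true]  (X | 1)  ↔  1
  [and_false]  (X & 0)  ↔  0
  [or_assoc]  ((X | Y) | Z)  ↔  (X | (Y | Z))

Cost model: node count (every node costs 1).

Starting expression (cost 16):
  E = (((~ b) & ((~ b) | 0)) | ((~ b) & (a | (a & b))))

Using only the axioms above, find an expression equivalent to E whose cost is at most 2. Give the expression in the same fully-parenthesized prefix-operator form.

(1) (a | (a & b))  =[absorb_or →]=  a    ⊢ (((~ b) & ((~ b) | 0)) | ((~ b) & a))
(2) ((~ b) & ((~ b) | 0))  =[absorb_and →]=  (~ b)    ⊢ ((~ b) | ((~ b) & a))
(3) ((~ b) | ((~ b) & a))  =[absorb_or →]=  (~ b)    ⊢ cost 2, within 2

(~ b)   [cost 2]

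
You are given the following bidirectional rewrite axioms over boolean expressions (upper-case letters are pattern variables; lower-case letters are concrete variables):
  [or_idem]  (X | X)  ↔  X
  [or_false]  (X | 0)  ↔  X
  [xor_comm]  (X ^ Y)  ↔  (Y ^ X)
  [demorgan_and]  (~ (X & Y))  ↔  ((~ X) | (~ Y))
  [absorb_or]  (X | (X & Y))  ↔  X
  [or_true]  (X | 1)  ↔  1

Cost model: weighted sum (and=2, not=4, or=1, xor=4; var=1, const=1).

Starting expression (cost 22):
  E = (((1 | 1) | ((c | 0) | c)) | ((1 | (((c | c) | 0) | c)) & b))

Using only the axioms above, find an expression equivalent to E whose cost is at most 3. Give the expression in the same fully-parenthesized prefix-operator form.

step 1: or_idem (→) rewrites (c | c) into c, now (((1 | 1) | ((c | 0) | c)) | ((1 | ((c | 0) | c)) & b))
step 2: or_idem (→) rewrites (1 | 1) into 1, now ((1 | ((c | 0) | c)) | ((1 | ((c | 0) | c)) & b))
step 3: absorb_or (→) rewrites ((1 | ((c | 0) | c)) | ((1 | ((c | 0) | c)) & b)) into (1 | ((c | 0) | c))
step 4: or_false (→) rewrites (c | 0) into c, now (1 | (c | c))
step 5: or_idem (→) rewrites (c | c) into c, reaching cost 3 (bound 3)

(1 | c)   [cost 3]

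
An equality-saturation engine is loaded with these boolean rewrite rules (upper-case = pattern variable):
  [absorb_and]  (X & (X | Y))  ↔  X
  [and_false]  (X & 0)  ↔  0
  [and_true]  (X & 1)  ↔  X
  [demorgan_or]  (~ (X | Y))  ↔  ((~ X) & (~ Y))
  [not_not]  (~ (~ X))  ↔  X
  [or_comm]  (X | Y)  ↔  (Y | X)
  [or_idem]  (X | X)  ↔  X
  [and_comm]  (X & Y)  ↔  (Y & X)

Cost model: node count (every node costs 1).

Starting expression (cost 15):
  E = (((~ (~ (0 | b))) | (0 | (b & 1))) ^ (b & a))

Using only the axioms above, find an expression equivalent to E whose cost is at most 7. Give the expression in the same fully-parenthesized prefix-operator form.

((0 | b) ^ (b & a))   [cost 7]

1. [and_true →] (b & 1)  →  b;  E = (((~ (~ (0 | b))) | (0 | b)) ^ (b & a))
2. [not_not →] (~ (~ (0 | b)))  →  (0 | b);  E = (((0 | b) | (0 | b)) ^ (b & a))
3. [or_idem →] ((0 | b) | (0 | b))  →  (0 | b);  cost 7 ≤ 7, done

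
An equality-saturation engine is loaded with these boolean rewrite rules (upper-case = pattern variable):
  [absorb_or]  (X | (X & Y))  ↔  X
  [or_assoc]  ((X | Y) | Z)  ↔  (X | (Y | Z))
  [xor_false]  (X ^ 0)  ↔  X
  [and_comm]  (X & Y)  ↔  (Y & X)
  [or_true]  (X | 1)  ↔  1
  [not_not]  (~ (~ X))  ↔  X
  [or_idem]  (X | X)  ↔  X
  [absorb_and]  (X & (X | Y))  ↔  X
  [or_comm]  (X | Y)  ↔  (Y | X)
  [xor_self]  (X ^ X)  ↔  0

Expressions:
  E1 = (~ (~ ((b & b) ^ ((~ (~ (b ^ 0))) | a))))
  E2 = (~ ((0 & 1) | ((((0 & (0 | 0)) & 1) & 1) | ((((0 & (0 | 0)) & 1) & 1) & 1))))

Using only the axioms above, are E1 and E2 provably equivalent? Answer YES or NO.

NO

The axioms are sound identities: if E1 ↔* E2 then E1 and E2 evaluate identically under any assignment.
Under a=0, b=0: E1 evaluates to 0, E2 to 1. Distinct ⇒ no rewrite sequence connects them.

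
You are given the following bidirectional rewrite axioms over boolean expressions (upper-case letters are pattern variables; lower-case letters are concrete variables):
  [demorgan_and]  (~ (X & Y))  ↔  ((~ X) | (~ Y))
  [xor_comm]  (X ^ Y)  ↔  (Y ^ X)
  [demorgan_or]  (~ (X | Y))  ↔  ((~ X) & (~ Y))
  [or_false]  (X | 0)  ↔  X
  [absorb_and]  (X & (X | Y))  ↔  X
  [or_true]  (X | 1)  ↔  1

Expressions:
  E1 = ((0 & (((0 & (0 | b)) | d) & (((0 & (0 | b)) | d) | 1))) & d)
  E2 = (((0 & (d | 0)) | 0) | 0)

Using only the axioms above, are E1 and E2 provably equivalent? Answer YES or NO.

YES

1. [absorb_and →] (((0 & (0 | b)) | d) & (((0 & (0 | b)) | d) | 1))  →  ((0 & (0 | b)) | d);  E1 = ((0 & ((0 & (0 | b)) | d)) & d)
2. [absorb_and →] (0 & (0 | b))  →  0;  E1 = ((0 & (0 | d)) & d)
3. [absorb_and →] (0 & (0 | d))  →  0;  E1 = (0 & d)
4. [or_false ←] (0 & d)  →  ((0 & d) | 0)
5. [or_false ←] d  →  (d | 0);  E1 = ((0 & (d | 0)) | 0)
6. [or_false ←] ((0 & (d | 0)) | 0)  →  (((0 & (d | 0)) | 0) | 0);  this is E2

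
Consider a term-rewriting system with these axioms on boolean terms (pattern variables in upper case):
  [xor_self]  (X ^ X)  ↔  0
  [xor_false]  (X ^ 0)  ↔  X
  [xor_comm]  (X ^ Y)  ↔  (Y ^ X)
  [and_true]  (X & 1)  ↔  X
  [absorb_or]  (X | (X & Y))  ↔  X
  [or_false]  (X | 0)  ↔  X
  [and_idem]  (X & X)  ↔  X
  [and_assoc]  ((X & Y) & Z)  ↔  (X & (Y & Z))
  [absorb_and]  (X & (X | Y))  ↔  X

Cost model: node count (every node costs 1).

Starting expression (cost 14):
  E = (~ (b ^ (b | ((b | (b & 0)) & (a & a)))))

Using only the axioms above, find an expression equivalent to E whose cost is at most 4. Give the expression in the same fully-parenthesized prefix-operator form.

1. [absorb_or →] (b | (b & 0))  →  b;  E = (~ (b ^ (b | (b & (a & a)))))
2. [and_idem →] (a & a)  →  a;  E = (~ (b ^ (b | (b & a))))
3. [absorb_or →] (b | (b & a))  →  b;  cost 4 ≤ 4, done

(~ (b ^ b))   [cost 4]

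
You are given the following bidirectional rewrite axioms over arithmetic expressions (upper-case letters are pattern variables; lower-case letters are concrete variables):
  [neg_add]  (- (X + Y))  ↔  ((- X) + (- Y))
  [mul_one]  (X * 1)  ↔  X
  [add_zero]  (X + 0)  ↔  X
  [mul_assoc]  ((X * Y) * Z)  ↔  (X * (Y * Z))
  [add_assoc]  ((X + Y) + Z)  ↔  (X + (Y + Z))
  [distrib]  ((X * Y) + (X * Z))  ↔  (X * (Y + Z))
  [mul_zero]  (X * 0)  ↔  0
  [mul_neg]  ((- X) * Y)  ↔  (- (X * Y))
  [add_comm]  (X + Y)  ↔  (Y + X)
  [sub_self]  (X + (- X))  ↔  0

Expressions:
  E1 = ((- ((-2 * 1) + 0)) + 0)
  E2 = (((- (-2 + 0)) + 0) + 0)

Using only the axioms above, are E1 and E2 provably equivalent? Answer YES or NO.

(1) ((-2 * 1) + 0)  =[add_zero →]=  (-2 * 1)    ⊢ ((- (-2 * 1)) + 0)
(2) (-2 * 1)  =[mul_one →]=  -2    ⊢ ((- -2) + 0)
(3) ((- -2) + 0)  =[add_zero →]=  (- -2)
(4) -2  =[add_zero ←]=  (-2 + 0)    ⊢ (- (-2 + 0))
(5) (- (-2 + 0))  =[add_zero ←]=  ((- (-2 + 0)) + 0)
(6) (- (-2 + 0))  =[add_zero ←]=  ((- (-2 + 0)) + 0)    ⊢ E2

YES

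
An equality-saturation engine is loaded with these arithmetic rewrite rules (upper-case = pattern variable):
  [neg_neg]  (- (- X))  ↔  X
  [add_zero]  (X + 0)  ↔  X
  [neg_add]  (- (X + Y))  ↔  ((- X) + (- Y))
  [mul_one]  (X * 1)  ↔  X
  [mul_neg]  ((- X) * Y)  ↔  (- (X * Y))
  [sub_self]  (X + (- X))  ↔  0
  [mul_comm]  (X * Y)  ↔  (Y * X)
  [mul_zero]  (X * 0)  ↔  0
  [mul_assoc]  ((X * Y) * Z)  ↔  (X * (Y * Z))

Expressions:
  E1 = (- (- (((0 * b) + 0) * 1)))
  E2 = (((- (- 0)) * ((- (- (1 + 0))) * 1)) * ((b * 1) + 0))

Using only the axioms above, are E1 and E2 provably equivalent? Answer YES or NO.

YES

1. [add_zero →] ((0 * b) + 0)  →  (0 * b);  E1 = (- (- ((0 * b) * 1)))
2. [neg_neg →] (- (- ((0 * b) * 1)))  →  ((0 * b) * 1)
3. [mul_one →] ((0 * b) * 1)  →  (0 * b)
4. [neg_neg ←] 0  →  (- (- 0));  E1 = ((- (- 0)) * b)
5. [mul_one ←] (- 0)  →  ((- 0) * 1);  E1 = ((- ((- 0) * 1)) * b)
6. [mul_neg ←] (- ((- 0) * 1))  →  ((- (- 0)) * 1);  E1 = (((- (- 0)) * 1) * b)
7. [mul_one ←] b  →  (b * 1);  E1 = (((- (- 0)) * 1) * (b * 1))
8. [add_zero ←] (b * 1)  →  ((b * 1) + 0);  E1 = (((- (- 0)) * 1) * ((b * 1) + 0))
9. [mul_one ←] 1  →  (1 * 1);  E1 = (((- (- 0)) * (1 * 1)) * ((b * 1) + 0))
10. [neg_neg ←] 1  →  (- (- 1));  E1 = (((- (- 0)) * ((- (- 1)) * 1)) * ((b * 1) + 0))
11. [add_zero ←] 1  →  (1 + 0);  this is E2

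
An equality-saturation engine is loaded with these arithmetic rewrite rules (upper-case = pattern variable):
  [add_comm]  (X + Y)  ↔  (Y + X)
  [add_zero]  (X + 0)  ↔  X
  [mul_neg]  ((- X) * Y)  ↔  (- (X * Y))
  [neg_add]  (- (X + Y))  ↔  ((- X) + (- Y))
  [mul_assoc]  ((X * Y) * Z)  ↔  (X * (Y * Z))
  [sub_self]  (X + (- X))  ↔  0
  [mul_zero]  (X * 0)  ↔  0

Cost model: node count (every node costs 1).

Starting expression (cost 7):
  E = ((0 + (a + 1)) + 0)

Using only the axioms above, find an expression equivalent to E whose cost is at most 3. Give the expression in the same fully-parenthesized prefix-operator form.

(a + 1)   [cost 3]

(1) (0 + (a + 1))  =[add_comm →]=  ((a + 1) + 0)    ⊢ (((a + 1) + 0) + 0)
(2) ((a + 1) + 0)  =[add_zero →]=  (a + 1)    ⊢ ((a + 1) + 0)
(3) ((a + 1) + 0)  =[add_zero →]=  (a + 1)    ⊢ cost 3, within 3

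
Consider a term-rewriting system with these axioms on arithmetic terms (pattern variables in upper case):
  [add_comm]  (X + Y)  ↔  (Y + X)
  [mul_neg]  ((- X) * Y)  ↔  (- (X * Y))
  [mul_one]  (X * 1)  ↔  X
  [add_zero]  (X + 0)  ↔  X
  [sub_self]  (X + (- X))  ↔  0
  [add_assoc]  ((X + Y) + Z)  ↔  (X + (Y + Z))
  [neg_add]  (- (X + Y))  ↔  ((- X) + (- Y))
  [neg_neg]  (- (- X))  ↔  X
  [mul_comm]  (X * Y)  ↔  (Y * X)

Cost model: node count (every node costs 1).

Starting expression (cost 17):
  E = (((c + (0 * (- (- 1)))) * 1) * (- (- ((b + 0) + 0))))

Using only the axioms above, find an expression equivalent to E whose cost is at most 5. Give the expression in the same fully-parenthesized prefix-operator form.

((c + 0) * b)   [cost 5]

1. [neg_neg →] (- (- 1))  →  1;  E = (((c + (0 * 1)) * 1) * (- (- ((b + 0) + 0))))
2. [mul_one →] (0 * 1)  →  0;  E = (((c + 0) * 1) * (- (- ((b + 0) + 0))))
3. [add_zero →] ((b + 0) + 0)  →  (b + 0);  E = (((c + 0) * 1) * (- (- (b + 0))))
4. [mul_one →] ((c + 0) * 1)  →  (c + 0);  E = ((c + 0) * (- (- (b + 0))))
5. [add_zero →] (b + 0)  →  b;  E = ((c + 0) * (- (- b)))
6. [neg_neg →] (- (- b))  →  b;  cost 5 ≤ 5, done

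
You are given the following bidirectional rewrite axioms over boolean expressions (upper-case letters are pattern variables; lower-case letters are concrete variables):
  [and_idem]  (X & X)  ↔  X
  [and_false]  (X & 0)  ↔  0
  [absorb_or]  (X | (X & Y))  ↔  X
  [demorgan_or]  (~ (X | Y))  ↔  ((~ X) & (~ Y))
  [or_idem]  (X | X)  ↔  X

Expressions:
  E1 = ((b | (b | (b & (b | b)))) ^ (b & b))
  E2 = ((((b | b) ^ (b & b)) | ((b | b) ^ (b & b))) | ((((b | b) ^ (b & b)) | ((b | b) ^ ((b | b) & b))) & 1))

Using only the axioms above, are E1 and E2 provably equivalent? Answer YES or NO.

YES

step 1: or_idem (→) rewrites (b | b) into b, now ((b | (b | (b & b))) ^ (b & b))
step 2: and_idem (→) rewrites (b & b) into b, now ((b | (b | b)) ^ (b & b))
step 3: or_idem (→) rewrites (b | b) into b, now ((b | b) ^ (b & b))
step 4: or_idem (←) rewrites ((b | b) ^ (b & b)) into (((b | b) ^ (b & b)) | ((b | b) ^ (b & b)))
step 5: absorb_or (←) rewrites (((b | b) ^ (b & b)) | ((b | b) ^ (b & b))) into ((((b | b) ^ (b & b)) | ((b | b) ^ (b & b))) | ((((b | b) ^ (b & b)) | ((b | b) ^ (b & b))) & 1))
step 6: or_idem (←) rewrites b into (b | b), which is E2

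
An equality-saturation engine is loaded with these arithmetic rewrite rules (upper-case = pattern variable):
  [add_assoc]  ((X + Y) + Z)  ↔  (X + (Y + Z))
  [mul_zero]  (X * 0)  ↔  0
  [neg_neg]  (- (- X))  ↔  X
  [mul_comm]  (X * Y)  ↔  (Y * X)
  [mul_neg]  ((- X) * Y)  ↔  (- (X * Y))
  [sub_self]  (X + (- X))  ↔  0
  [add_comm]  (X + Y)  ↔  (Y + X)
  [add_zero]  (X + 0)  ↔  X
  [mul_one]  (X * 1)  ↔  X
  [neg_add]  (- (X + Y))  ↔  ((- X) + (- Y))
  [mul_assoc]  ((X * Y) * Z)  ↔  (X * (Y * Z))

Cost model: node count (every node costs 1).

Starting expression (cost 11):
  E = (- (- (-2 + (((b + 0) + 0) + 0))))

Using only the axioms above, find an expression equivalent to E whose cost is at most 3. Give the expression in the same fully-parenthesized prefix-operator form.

step 1: add_zero (→) rewrites (((b + 0) + 0) + 0) into ((b + 0) + 0), now (- (- (-2 + ((b + 0) + 0))))
step 2: add_zero (→) rewrites ((b + 0) + 0) into (b + 0), now (- (- (-2 + (b + 0))))
step 3: neg_neg (→) rewrites (- (- (-2 + (b + 0)))) into (-2 + (b + 0))
step 4: add_zero (→) rewrites (b + 0) into b, reaching cost 3 (bound 3)

(-2 + b)   [cost 3]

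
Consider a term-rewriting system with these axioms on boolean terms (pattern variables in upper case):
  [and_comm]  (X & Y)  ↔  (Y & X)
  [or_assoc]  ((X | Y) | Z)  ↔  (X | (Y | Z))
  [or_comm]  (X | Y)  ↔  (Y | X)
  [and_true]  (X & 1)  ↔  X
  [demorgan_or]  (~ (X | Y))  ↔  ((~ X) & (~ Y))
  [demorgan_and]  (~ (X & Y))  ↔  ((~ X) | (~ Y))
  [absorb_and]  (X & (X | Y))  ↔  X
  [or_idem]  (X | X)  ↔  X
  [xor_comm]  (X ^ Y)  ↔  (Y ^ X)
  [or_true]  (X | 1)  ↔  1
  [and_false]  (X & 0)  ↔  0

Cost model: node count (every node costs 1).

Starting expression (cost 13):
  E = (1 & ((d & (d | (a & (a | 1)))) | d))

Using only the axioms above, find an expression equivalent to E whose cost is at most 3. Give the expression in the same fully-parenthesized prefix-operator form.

1. [absorb_and →] (a & (a | 1))  →  a;  E = (1 & ((d & (d | a)) | d))
2. [absorb_and →] (d & (d | a))  →  d;  E = (1 & (d | d))
3. [or_idem →] (d | d)  →  d;  cost 3 ≤ 3, done

(1 & d)   [cost 3]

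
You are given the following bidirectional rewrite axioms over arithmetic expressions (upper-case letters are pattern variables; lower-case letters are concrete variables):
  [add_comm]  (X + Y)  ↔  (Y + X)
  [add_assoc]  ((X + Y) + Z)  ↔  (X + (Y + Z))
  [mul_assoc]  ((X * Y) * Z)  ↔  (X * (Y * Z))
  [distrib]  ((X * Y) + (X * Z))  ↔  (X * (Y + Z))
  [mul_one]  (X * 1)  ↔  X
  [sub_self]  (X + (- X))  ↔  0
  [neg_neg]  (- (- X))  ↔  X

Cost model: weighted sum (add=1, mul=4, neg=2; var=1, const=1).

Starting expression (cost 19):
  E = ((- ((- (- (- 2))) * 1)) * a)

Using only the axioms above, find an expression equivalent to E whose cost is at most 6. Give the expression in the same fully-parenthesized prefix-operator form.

(1) (- (- (- 2)))  =[neg_neg →]=  (- 2)    ⊢ ((- ((- 2) * 1)) * a)
(2) ((- 2) * 1)  =[mul_one →]=  (- 2)    ⊢ ((- (- 2)) * a)
(3) (- (- 2))  =[neg_neg →]=  2    ⊢ cost 6, within 6

(2 * a)   [cost 6]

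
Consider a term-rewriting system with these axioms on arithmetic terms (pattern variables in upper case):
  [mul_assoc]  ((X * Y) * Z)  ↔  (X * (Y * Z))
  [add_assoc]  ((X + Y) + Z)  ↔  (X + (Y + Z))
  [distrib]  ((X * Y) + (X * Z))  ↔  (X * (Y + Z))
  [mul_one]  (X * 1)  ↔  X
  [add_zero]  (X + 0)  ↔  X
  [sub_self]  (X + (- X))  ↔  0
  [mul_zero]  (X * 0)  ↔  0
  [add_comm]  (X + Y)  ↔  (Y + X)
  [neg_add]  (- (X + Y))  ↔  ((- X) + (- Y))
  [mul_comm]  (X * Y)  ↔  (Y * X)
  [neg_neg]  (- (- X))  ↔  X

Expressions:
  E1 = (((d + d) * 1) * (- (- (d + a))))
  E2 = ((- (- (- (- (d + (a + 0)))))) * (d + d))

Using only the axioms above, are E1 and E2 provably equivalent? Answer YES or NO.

step 1: neg_neg (→) rewrites (- (- (d + a))) into (d + a), now (((d + d) * 1) * (d + a))
step 2: mul_comm (→) rewrites (((d + d) * 1) * (d + a)) into ((d + a) * ((d + d) * 1))
step 3: mul_one (→) rewrites ((d + d) * 1) into (d + d), now ((d + a) * (d + d))
step 4: neg_neg (←) rewrites (d + a) into (- (- (d + a))), now ((- (- (d + a))) * (d + d))
step 5: add_zero (←) rewrites a into (a + 0), now ((- (- (d + (a + 0)))) * (d + d))
step 6: neg_neg (←) rewrites (- (d + (a + 0))) into (- (- (- (d + (a + 0))))), which is E2

YES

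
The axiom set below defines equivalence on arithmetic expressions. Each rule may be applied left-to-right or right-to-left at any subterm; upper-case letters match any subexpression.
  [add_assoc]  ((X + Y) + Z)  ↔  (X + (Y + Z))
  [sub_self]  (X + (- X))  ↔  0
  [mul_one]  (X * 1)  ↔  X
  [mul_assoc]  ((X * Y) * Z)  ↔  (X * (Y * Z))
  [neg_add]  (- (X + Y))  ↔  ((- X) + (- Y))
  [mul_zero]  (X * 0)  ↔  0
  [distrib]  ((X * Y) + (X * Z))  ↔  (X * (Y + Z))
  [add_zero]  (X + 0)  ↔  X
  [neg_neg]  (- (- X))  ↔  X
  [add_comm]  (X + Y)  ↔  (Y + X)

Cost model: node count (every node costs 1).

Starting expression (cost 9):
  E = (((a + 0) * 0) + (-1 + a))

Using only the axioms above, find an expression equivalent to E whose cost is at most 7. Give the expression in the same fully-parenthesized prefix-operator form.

((a + -1) + (a * 0))   [cost 7]

1. [add_comm →] (((a + 0) * 0) + (-1 + a))  →  ((-1 + a) + ((a + 0) * 0))
2. [add_comm →] (-1 + a)  →  (a + -1);  E = ((a + -1) + ((a + 0) * 0))
3. [add_zero →] (a + 0)  →  a;  cost 7 ≤ 7, done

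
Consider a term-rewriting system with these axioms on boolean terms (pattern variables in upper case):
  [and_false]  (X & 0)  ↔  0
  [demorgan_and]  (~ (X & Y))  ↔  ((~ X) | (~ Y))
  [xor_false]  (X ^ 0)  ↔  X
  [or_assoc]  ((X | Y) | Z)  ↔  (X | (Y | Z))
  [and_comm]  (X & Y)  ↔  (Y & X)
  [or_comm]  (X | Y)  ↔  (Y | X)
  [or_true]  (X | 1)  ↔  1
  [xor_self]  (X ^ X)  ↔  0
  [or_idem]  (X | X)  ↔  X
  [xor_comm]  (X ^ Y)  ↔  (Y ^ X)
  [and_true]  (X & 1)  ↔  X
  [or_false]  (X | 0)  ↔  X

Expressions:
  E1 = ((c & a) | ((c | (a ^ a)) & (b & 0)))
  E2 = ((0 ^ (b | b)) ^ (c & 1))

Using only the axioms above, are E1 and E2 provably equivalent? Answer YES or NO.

NO

Every axiom is a valid identity, so a rewrite proof would force E1 and E2 to agree under every assignment.
At a=0, b=0, c=1: E1 = 0 but E2 = 1; they differ, so no derivation exists.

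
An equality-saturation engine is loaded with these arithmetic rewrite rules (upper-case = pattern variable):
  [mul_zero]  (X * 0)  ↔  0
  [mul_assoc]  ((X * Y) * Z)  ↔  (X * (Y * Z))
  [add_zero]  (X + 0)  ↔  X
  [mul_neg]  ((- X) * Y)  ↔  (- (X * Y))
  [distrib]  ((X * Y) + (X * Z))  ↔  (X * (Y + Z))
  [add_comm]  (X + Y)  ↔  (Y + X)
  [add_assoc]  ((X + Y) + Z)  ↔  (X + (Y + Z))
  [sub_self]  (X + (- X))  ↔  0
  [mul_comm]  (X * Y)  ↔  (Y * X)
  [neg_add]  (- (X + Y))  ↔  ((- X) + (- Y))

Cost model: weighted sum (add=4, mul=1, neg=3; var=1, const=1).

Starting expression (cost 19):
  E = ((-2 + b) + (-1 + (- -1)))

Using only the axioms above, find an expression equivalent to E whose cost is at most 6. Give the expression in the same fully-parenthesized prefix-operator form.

(b + -2)   [cost 6]

1. [add_comm →] (-2 + b)  →  (b + -2);  E = ((b + -2) + (-1 + (- -1)))
2. [sub_self →] (-1 + (- -1))  →  0;  E = ((b + -2) + 0)
3. [add_zero →] ((b + -2) + 0)  →  (b + -2);  cost 6 ≤ 6, done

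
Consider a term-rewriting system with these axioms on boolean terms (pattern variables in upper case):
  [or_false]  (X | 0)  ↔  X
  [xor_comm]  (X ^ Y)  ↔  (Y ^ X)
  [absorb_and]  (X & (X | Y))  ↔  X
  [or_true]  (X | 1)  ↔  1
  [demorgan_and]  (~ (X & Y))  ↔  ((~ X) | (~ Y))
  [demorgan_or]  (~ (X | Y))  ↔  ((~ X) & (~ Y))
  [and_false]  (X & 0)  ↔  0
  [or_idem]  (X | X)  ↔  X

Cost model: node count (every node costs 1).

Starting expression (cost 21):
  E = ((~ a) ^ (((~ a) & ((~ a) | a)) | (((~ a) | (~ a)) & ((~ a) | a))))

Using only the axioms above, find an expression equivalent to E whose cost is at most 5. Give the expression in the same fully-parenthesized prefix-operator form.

1. [or_idem →] ((~ a) | (~ a))  →  (~ a);  E = ((~ a) ^ (((~ a) & ((~ a) | a)) | ((~ a) & ((~ a) | a))))
2. [or_idem →] (((~ a) & ((~ a) | a)) | ((~ a) & ((~ a) | a)))  →  ((~ a) & ((~ a) | a));  E = ((~ a) ^ ((~ a) & ((~ a) | a)))
3. [absorb_and →] ((~ a) & ((~ a) | a))  →  (~ a);  cost 5 ≤ 5, done

((~ a) ^ (~ a))   [cost 5]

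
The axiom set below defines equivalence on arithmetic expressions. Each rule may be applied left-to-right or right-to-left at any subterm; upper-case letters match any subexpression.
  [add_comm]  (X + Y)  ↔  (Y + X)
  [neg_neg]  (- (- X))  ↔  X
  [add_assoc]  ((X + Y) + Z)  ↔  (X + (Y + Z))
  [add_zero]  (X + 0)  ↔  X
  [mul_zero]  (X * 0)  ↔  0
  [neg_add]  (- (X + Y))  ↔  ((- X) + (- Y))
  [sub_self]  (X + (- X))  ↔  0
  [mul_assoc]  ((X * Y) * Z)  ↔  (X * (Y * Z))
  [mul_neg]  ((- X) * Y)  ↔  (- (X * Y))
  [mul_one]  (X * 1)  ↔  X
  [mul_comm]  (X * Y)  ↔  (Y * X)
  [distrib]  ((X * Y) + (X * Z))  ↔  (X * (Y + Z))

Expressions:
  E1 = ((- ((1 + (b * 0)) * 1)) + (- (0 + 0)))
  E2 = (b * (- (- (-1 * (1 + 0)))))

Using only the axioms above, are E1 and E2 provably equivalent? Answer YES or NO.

All listed rules preserve value, hence provable equivalence implies equal values everywhere; look for a separating assignment.
b=0 gives E1 ↦ -1, E2 ↦ 0; values differ ⇒ not provably equivalent.

NO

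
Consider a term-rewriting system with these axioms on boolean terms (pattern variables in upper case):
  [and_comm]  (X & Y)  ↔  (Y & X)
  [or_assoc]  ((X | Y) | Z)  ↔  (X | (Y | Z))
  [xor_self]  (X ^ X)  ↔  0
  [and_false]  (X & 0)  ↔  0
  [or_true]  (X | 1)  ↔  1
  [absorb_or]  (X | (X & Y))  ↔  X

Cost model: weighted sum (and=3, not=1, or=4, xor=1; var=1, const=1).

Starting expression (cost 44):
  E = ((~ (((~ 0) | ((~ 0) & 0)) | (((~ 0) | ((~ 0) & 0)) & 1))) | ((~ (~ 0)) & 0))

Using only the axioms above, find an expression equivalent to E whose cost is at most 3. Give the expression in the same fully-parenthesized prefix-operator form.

1. [absorb_or →] (((~ 0) | ((~ 0) & 0)) | (((~ 0) | ((~ 0) & 0)) & 1))  →  ((~ 0) | ((~ 0) & 0));  E = ((~ ((~ 0) | ((~ 0) & 0))) | ((~ (~ 0)) & 0))
2. [absorb_or →] ((~ 0) | ((~ 0) & 0))  →  (~ 0);  E = ((~ (~ 0)) | ((~ (~ 0)) & 0))
3. [absorb_or →] ((~ (~ 0)) | ((~ (~ 0)) & 0))  →  (~ (~ 0));  cost 3 ≤ 3, done

(~ (~ 0))   [cost 3]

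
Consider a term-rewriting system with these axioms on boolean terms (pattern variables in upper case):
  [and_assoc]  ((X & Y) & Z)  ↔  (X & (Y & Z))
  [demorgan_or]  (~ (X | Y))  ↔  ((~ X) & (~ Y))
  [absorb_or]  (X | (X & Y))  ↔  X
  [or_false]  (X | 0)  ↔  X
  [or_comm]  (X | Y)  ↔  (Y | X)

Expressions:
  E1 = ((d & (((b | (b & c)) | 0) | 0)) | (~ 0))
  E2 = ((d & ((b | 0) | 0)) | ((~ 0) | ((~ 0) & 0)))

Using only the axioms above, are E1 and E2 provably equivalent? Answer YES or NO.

1. [or_false →] (((b | (b & c)) | 0) | 0)  →  ((b | (b & c)) | 0);  E1 = ((d & ((b | (b & c)) | 0)) | (~ 0))
2. [absorb_or →] (b | (b & c))  →  b;  E1 = ((d & (b | 0)) | (~ 0))
3. [absorb_or ←] (~ 0)  →  ((~ 0) | ((~ 0) & 0));  E1 = ((d & (b | 0)) | ((~ 0) | ((~ 0) & 0)))
4. [or_false ←] b  →  (b | 0);  this is E2

YES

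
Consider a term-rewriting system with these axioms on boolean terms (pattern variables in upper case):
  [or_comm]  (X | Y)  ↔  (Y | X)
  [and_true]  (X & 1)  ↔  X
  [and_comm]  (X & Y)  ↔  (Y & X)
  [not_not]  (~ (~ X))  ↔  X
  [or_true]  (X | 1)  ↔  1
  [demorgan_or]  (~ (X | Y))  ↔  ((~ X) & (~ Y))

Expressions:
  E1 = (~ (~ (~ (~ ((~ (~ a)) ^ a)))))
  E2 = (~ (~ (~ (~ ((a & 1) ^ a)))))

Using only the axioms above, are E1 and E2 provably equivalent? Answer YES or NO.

YES

1. [not_not →] (~ (~ ((~ (~ a)) ^ a)))  →  ((~ (~ a)) ^ a);  E1 = (~ (~ ((~ (~ a)) ^ a)))
2. [not_not →] (~ (~ a))  →  a;  E1 = (~ (~ (a ^ a)))
3. [not_not ←] (~ (~ (a ^ a)))  →  (~ (~ (~ (~ (a ^ a)))))
4. [and_true ←] a  →  (a & 1);  this is E2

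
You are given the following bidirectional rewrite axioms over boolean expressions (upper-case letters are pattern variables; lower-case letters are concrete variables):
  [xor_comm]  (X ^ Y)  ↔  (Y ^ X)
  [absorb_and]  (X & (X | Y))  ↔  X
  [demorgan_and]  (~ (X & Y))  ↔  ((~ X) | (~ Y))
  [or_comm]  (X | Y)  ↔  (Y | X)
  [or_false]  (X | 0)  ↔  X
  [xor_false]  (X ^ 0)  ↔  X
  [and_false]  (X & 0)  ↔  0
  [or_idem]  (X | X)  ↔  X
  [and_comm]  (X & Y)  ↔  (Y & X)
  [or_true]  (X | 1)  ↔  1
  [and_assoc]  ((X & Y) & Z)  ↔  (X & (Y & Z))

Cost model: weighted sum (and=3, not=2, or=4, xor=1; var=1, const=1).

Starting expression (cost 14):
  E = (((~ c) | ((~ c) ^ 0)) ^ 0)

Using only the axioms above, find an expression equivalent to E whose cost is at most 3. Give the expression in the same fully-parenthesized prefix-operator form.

(1) ((~ c) ^ 0)  =[xor_false →]=  (~ c)    ⊢ (((~ c) | (~ c)) ^ 0)
(2) (((~ c) | (~ c)) ^ 0)  =[xor_false →]=  ((~ c) | (~ c))
(3) ((~ c) | (~ c))  =[or_idem →]=  (~ c)    ⊢ cost 3, within 3

(~ c)   [cost 3]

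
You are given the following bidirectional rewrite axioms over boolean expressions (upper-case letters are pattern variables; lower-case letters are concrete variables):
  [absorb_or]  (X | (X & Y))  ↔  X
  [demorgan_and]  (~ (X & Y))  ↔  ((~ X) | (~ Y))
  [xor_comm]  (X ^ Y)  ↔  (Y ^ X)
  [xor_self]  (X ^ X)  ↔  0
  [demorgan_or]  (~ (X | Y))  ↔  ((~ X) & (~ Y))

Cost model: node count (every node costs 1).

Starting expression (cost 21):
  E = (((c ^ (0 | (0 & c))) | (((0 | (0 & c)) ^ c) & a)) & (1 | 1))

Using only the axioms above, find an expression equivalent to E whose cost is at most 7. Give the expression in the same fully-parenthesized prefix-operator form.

1. [xor_comm →] ((0 | (0 & c)) ^ c)  →  (c ^ (0 | (0 & c)));  E = (((c ^ (0 | (0 & c))) | ((c ^ (0 | (0 & c))) & a)) & (1 | 1))
2. [absorb_or →] ((c ^ (0 | (0 & c))) | ((c ^ (0 | (0 & c))) & a))  →  (c ^ (0 | (0 & c)));  E = ((c ^ (0 | (0 & c))) & (1 | 1))
3. [absorb_or →] (0 | (0 & c))  →  0;  cost 7 ≤ 7, done

((c ^ 0) & (1 | 1))   [cost 7]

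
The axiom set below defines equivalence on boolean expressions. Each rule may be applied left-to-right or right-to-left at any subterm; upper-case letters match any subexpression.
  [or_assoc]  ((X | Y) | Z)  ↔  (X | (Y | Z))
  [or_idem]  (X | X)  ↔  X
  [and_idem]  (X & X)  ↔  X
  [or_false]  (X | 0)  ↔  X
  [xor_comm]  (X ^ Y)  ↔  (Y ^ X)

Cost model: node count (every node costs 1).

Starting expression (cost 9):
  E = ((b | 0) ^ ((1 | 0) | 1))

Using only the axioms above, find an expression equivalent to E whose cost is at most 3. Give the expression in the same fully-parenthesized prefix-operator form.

(1) (b | 0)  =[or_false →]=  b    ⊢ (b ^ ((1 | 0) | 1))
(2) (1 | 0)  =[or_false →]=  1    ⊢ (b ^ (1 | 1))
(3) (1 | 1)  =[or_idem →]=  1    ⊢ cost 3, within 3

(b ^ 1)   [cost 3]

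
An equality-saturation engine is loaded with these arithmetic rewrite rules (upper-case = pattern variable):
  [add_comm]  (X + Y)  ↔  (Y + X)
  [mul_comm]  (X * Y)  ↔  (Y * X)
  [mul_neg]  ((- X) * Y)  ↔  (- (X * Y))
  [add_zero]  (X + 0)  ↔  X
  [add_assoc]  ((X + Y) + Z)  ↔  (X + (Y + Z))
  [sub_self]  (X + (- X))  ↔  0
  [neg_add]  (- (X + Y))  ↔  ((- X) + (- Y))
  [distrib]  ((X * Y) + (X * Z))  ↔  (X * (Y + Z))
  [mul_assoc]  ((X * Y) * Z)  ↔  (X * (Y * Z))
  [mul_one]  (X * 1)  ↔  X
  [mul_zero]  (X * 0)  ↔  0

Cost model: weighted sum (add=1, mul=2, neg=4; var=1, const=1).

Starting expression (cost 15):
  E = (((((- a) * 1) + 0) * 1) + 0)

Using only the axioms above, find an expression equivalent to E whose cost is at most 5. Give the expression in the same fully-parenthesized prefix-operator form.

(1) (((- a) * 1) + 0)  =[add_zero →]=  ((- a) * 1)    ⊢ ((((- a) * 1) * 1) + 0)
(2) (((- a) * 1) * 1)  =[mul_one →]=  ((- a) * 1)    ⊢ (((- a) * 1) + 0)
(3) (((- a) * 1) + 0)  =[add_zero →]=  ((- a) * 1)
(4) ((- a) * 1)  =[mul_one →]=  (- a)    ⊢ cost 5, within 5

(- a)   [cost 5]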